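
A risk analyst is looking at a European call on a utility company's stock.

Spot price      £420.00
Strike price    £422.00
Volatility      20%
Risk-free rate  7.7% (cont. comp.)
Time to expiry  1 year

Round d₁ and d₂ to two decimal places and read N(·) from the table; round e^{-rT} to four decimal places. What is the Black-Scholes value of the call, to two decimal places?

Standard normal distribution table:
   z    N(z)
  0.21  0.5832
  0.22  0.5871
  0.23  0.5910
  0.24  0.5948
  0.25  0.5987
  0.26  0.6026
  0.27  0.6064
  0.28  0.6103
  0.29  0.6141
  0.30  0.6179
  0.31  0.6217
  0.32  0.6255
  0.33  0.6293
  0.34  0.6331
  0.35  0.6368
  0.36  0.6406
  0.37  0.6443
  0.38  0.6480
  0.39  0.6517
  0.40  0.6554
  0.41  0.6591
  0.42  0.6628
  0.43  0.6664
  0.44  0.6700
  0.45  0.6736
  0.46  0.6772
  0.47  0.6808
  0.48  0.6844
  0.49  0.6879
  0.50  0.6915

£48.97

σ√T = 0.2 × 1.0000 = 0.2000
ln(S/K) + (r + σ²/2)T = ln(420/422) + (0.077 + 0.2²/2)·1 = -0.0048 + 0.0970 = 0.0922
d₁ = 0.0922 / 0.2000 = 0.4612 which rounds to 0.46
d₂ = d₁ − σ√T = 0.4612 − 0.2000 = 0.2612 which rounds to 0.26
e^(−rT) = e^(−0.077·1) = 0.9259
N(d₁) = N(0.46) = 0.6772;  N(d₂) = N(0.26) = 0.6026
C = 420·0.6772 − 422·0.9259·0.6026 = 284.4240 − 235.4538 = 48.9702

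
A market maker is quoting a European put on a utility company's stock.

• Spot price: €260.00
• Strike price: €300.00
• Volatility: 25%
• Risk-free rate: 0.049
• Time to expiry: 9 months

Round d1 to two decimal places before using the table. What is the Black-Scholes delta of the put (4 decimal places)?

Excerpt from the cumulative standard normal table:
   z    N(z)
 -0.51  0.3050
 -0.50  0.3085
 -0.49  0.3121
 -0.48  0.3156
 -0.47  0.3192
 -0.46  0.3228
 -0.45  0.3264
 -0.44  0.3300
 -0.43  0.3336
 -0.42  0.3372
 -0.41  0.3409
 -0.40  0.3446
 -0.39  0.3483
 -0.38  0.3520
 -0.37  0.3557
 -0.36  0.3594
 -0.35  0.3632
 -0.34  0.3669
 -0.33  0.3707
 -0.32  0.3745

-0.6480

σ√T = 0.25·√0.75 = 0.2165
d₁ = [ln(260/300) + (0.049 + 0.25²/2)·0.75] / 0.2165 = [-0.1431 + 0.0602] / 0.2165 = -0.3830 ≈ -0.38
N(d₁) = N(-0.38) = 0.3520
Δ_put = N(d₁) − 1 = 0.3520 − 1 = -0.6480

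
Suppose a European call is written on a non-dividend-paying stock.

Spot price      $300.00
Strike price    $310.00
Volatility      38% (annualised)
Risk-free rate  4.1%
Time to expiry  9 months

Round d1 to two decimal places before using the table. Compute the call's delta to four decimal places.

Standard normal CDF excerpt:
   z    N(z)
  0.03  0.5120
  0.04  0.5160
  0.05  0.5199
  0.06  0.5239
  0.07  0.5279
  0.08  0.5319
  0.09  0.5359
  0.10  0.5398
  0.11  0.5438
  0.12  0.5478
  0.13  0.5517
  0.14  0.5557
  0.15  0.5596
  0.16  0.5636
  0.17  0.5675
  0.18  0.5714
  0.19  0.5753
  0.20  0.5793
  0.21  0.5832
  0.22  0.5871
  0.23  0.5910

σ√T = 0.38 × 0.8660 = 0.3291
d₁ = [ln(300/310) + (0.041 + 0.38²/2)·0.75] / 0.3291 = [-0.0328 + 0.0849] / 0.3291 = 0.1583 → 0.16
N(d₁) = N(0.16) = 0.5636
Δ_call = N(d₁) = 0.5636

0.5636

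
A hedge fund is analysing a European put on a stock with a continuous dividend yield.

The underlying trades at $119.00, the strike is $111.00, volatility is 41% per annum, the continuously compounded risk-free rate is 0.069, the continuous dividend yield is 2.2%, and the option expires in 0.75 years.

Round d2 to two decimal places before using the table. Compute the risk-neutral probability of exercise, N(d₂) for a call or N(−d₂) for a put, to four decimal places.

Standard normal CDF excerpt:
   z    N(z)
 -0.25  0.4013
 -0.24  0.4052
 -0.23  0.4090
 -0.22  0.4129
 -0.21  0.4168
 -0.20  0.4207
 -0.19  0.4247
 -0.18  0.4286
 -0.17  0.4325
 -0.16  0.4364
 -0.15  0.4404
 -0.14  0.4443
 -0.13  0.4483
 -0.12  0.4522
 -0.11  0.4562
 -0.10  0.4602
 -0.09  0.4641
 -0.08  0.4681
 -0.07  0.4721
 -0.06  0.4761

σ√T = 0.41 × 0.8660 = 0.3551
d₁ = [ln(119/111) + (0.069 − 0.022 + ½·0.41²)·0.75] / (σ√T) = (0.0696 + 0.0983) / 0.3551 = 0.4728 which rounds to 0.47
d₂ = 0.4728 − 0.3551 = 0.1177 which rounds to 0.12
Pr(exercise) under Q = N(−d₂) = N(-0.12) = 0.4522

0.4522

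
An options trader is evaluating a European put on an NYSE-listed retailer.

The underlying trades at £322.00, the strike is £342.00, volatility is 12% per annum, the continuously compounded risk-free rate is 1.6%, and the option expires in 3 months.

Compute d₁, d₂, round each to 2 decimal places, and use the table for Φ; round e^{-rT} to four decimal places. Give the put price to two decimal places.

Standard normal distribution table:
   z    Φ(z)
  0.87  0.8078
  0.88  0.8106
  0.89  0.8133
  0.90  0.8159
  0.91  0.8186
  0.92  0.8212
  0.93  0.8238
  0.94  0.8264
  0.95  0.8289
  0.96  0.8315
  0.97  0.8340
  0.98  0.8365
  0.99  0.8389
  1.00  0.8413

T = 0.25;  σ√T = 0.0600
d₁ = [ln(322/342) + (0.016 + 0.12²/2)·0.25] / 0.0600 = [-0.0603 + 0.0058] / 0.0600 = -0.9077 which rounds to -0.91
d₂ = d₁ − σ√T = -0.9077 − 0.0600 = -0.9677 which rounds to -0.97
e^(−rT) = e^(−0.016·0.25) = 0.9960
P = 342·0.9960·N(0.97) − 322·N(0.91) = 342·0.9960·0.8340 − 322·0.8186 = 284.0871 − 263.5892 = 20.4979

£20.50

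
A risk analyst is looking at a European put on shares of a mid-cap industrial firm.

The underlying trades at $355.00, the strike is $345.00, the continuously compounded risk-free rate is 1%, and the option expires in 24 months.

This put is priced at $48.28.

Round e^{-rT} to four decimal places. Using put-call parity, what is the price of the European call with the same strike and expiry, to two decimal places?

$65.11

exp(−rT) = exp(−0.01·2) = 0.9802
Put-call parity: C − P = S − K·e^(−rT) = 355 − 345·0.9802 = 355 − 338.1690 = 16.8310
C = P + (C − P) = 48.28 + (16.8310) = 65.1110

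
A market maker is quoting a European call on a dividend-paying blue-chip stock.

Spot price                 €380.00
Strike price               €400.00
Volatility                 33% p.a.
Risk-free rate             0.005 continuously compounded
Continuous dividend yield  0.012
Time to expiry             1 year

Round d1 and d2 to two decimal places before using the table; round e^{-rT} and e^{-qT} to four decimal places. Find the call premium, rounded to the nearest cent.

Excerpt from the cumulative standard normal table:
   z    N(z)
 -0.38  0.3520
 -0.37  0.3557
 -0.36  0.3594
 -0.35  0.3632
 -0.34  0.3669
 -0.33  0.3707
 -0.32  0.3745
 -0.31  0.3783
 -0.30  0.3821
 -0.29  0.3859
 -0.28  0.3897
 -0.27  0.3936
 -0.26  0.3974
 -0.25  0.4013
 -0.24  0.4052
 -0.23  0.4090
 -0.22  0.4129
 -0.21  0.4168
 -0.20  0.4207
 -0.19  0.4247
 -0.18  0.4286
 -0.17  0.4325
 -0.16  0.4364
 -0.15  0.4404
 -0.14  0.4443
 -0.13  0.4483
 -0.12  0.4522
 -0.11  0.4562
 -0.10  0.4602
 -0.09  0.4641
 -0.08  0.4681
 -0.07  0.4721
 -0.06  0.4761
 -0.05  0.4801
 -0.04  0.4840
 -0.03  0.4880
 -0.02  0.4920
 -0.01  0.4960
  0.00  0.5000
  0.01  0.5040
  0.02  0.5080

€40.21

T = 1;  σ√T = 0.3300
ln(S/K) + (r − q + σ²/2)T = ln(380/400) + (0.005 − 0.012 + 0.33²/2)·1 = -0.0513 + 0.0475 = -0.0038
d₁ = -0.0038 / 0.3300 = -0.0116 ≈ -0.01
d₂ = d₁ − σ√T = -0.0116 − 0.3300 = -0.3416 ≈ -0.34
e^(−qT) = e^(−0.012·1) = 0.9881;  e^(−rT) = e^(−0.005·1) = 0.9950
N(d₁) = N(-0.01) = 0.4960;  N(d₂) = N(-0.34) = 0.3669
C = 380·0.9881·0.4960 − 400·0.9950·0.3669 = 186.2371 − 146.0262 = 40.2109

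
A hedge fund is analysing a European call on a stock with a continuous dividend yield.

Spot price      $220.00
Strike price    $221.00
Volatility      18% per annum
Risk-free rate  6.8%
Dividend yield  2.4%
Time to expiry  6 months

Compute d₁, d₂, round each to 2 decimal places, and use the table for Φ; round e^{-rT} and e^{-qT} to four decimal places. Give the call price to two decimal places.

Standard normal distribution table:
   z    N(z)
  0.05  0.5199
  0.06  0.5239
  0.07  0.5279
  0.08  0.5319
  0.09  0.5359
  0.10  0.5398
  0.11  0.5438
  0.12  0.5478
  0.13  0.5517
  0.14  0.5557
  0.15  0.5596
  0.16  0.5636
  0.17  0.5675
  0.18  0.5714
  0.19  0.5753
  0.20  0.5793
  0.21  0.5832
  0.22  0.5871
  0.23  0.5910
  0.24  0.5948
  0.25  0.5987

$13.16

σ√T = 0.18·√0.5 = 0.1273
d₁ = [ln(220/221) + (0.068 − 0.024 + 0.18²/2)·0.5] / 0.1273 = [-0.0045 + 0.0301] / 0.1273 = 0.2009 which rounds to 0.20
d₂ = d₁ − σ√T = 0.2009 − 0.1273 = 0.0736 which rounds to 0.07
e^(−qT) = e^(−0.024·0.5) = 0.9881;  e^(−rT) = e^(−0.068·0.5) = 0.9666
N(d₁) = N(0.20) = 0.5793;  N(d₂) = N(0.07) = 0.5279
C = 220·0.9881·0.5793 − 221·0.9666·0.5279 = 125.9294 − 112.7693 = 13.1601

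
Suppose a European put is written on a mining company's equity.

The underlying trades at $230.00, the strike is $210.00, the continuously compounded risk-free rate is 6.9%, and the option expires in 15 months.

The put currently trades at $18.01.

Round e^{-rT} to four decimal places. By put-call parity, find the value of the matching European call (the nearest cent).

$55.36

e^(−rT) = e^(−0.069·1.25) = 0.9174
Put-call parity: C − P = S − K·e^(−rT) = 230 − 210·0.9174 = 230 − 192.6540 = 37.3460
C = P + (C − P) = 18.01 + (37.3460) = 55.3560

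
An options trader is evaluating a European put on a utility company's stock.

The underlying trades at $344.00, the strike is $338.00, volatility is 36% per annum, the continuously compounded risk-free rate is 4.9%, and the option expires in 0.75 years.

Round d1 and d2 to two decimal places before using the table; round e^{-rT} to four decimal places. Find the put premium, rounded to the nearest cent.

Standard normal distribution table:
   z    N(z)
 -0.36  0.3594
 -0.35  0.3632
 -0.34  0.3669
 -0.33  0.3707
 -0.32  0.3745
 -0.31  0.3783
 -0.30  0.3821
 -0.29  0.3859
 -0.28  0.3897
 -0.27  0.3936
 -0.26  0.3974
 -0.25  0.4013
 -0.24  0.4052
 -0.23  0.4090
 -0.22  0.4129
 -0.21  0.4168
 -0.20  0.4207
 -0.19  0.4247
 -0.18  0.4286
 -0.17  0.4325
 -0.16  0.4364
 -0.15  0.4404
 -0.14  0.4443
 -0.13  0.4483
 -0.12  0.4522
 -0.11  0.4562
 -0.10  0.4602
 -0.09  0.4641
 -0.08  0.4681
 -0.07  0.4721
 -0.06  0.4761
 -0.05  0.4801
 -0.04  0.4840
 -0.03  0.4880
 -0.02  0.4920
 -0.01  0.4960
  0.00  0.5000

$32.77

T = 0.75;  σ√T = 0.3118
d₁ = [ln(344/338) + (0.049 + ½·0.36²)·0.75] / (σ√T) = (0.0176 + 0.0853) / 0.3118 = 0.3302 ⇒ 0.33
d₂ = 0.3302 − 0.3118 = 0.0184 ⇒ 0.02
e^(−rT) = e^(−0.049·0.75) = 0.9639
N(−d₂) = N(-0.02) = 0.4920;  N(−d₁) = N(-0.33) = 0.3707
P = 338·0.9639·0.4920 − 344·0.3707 = 160.2927 − 127.5208 = 32.7719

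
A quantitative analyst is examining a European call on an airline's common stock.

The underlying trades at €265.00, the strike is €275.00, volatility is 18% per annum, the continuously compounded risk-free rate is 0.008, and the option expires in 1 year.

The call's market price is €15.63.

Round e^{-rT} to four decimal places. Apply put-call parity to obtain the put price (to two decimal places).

e^(−rT) = e^(−0.008·1) = 0.9920
Put-call parity: C − P = S − K·e^(−rT) = 265 − 275·0.9920 = 265 − 272.8000 = -7.8000
P = C − (C − P) = 15.63 − (-7.8000) = 23.4300

€23.43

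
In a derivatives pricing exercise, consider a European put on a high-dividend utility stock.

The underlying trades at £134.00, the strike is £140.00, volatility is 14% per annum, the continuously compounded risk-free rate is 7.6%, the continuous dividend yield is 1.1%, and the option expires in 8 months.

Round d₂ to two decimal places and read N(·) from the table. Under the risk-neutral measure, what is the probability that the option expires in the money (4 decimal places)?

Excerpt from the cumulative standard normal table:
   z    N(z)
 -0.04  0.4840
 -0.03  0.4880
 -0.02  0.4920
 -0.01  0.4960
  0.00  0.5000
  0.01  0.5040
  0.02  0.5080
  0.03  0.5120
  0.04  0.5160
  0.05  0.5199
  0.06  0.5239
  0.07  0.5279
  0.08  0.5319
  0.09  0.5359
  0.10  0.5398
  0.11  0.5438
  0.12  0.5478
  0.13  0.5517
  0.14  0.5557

T = 0.6667;  σ√T = 0.1143
d₁ = [ln(134/140) + (0.076 − 0.011 + 0.14²/2)·0.6667] / 0.1143 = [-0.0438 + 0.0499] / 0.1143 = 0.0530 → 0.05
d₂ = d₁ − σ√T = 0.0530 − 0.1143 = -0.0613 → -0.06
Risk-neutral Pr[S_T < K] = N(−d₂) = N(0.06) = 0.5239

0.5239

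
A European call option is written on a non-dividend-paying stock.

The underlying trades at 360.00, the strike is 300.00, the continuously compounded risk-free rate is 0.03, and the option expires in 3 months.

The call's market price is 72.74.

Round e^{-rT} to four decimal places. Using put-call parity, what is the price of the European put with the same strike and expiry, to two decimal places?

e^(−rT) = e^(−0.03·0.25) = 0.9925
Put-call parity: C − P = S − K·e^(−rT) = 360 − 300·0.9925 = 360 − 297.7500 = 62.2500
P = C − (C − P) = 72.74 − (62.2500) = 10.4900

10.49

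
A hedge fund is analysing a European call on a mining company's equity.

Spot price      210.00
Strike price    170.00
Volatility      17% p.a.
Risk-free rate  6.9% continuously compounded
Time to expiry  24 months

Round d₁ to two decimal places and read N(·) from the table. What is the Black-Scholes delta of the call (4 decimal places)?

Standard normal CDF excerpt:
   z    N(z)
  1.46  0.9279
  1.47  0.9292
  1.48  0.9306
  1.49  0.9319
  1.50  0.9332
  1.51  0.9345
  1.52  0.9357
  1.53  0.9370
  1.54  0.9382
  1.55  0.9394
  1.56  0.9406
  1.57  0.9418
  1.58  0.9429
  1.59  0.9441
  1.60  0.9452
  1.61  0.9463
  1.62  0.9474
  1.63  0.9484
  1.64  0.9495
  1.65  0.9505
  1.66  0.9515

σ√T = 0.17·√2 = 0.2404
d₁ = [ln(210/170) + (0.069 + ½·0.17²)·2] / (σ√T) = (0.2113 + 0.1669) / 0.2404 = 1.5731 → 1.57
N(d₁) = N(1.57) = 0.9418
Δ_call = N(d₁) = 0.9418

0.9418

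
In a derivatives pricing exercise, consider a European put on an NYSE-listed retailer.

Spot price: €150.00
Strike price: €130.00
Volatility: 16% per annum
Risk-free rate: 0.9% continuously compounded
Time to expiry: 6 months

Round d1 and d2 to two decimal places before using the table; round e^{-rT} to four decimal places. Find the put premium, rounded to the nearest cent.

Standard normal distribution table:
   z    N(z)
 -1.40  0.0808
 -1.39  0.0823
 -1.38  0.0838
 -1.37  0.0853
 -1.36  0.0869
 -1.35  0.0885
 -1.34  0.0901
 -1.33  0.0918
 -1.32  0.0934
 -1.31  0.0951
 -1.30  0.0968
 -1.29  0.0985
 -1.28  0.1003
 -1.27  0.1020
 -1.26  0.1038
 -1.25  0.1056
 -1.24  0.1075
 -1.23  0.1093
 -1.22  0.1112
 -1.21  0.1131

€0.63

σ√T = 0.16·√0.5 = 0.1131
d₁ = [ln(150/130) + (0.009 + 0.16²/2)·0.5] / 0.1131 = [0.1431 + 0.0109] / 0.1131 = 1.3612 which rounds to 1.36
d₂ = d₁ − σ√T = 1.3612 − 0.1131 = 1.2481 which rounds to 1.25
e^(−rT) = e^(−0.009·0.5) = 0.9955
N(−d₂) = N(-1.25) = 0.1056;  N(−d₁) = N(-1.36) = 0.0869
P = 130·0.9955·0.1056 − 150·0.0869 = 13.6662 − 13.0350 = 0.6312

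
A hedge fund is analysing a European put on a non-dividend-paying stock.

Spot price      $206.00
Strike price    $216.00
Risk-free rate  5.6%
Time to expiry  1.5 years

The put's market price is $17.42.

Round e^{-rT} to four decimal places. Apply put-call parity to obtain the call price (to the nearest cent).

e^(−rT) = e^(−0.056·1.5) = 0.9194
Put-call parity: C − P = S − K·e^(−rT) = 206 − 216·0.9194 = 206 − 198.5904 = 7.4096
C = P + (C − P) = 17.42 + (7.4096) = 24.8296

$24.83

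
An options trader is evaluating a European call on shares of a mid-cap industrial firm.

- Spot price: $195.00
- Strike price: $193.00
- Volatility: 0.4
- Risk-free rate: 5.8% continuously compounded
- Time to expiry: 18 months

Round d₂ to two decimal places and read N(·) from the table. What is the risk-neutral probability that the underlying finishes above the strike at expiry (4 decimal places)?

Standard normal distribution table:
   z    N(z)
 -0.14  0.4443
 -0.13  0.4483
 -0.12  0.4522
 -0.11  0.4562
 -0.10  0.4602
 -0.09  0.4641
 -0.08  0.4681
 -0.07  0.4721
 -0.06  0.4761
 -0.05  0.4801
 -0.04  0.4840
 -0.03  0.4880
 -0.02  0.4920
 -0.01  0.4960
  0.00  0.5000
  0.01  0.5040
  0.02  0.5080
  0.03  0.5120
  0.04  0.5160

σ√T = 0.4 × 1.2247 = 0.4899
d₁ = [ln(195/193) + (0.058 + 0.4²/2)·1.5] / 0.4899 = [0.0103 + 0.2070] / 0.4899 = 0.4436 which rounds to 0.44
d₂ = d₁ − σ√T = 0.4436 − 0.4899 = -0.0463 which rounds to -0.05
Pr(exercise) under Q = N(d₂) = 0.4801

0.4801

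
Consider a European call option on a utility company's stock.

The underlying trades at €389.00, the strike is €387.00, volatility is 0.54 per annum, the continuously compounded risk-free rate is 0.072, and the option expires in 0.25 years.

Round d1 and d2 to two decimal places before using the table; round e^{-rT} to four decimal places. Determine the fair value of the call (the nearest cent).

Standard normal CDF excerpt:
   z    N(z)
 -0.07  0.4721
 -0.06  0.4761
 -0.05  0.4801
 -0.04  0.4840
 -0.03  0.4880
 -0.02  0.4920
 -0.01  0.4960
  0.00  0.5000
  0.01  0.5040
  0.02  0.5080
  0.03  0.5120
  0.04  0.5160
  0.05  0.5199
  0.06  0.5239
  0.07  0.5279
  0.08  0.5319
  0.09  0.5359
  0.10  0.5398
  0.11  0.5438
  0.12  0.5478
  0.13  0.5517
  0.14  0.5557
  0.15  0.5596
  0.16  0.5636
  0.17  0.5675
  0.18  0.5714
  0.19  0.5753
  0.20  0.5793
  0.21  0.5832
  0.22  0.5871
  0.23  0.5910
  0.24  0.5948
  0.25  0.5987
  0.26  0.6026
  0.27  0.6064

σ√T = 0.54 × 0.5000 = 0.2700
d₁ = [ln(389/387) + (0.072 + 0.54²/2)·0.25] / 0.2700 = [0.0052 + 0.0544] / 0.2700 = 0.2208 ⇒ 0.22
d₂ = d₁ − σ√T = 0.2208 − 0.2700 = -0.0492 ⇒ -0.05
e^(−rT) = e^(−0.072·0.25) = 0.9822
C = 389·N(0.22) − 387·0.9822·N(-0.05) = 389·0.5871 − 387·0.9822·0.4801 = 228.3819 − 182.4915 = 45.8904

€45.89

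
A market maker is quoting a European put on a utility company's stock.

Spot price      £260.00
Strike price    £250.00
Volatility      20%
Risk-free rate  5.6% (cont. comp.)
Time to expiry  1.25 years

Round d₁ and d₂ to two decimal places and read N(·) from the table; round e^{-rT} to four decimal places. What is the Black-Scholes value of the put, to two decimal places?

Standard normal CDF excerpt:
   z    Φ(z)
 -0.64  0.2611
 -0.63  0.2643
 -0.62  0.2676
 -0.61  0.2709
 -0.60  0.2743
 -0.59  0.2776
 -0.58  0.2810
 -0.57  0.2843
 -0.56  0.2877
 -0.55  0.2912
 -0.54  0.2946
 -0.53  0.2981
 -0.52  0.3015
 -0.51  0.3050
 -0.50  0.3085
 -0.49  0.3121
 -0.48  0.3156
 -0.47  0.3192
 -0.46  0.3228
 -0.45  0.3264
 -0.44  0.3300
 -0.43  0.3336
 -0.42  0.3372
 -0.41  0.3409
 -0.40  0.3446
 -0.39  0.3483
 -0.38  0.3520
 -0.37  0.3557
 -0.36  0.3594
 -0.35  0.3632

£10.73

T = 1.25;  σ√T = 0.2236
d₁ = [ln(260/250) + (0.056 + 0.2²/2)·1.25] / 0.2236 = [0.0392 + 0.0950] / 0.2236 = 0.6003 ⇒ 0.60
d₂ = d₁ − σ√T = 0.6003 − 0.2236 = 0.3766 ⇒ 0.38
exp(−rT) = exp(−0.056·1.25) = 0.9324
N(−d₂) = N(-0.38) = 0.3520;  N(−d₁) = N(-0.60) = 0.2743
P = 250·0.9324·0.3520 − 260·0.2743 = 82.0512 − 71.3180 = 10.7332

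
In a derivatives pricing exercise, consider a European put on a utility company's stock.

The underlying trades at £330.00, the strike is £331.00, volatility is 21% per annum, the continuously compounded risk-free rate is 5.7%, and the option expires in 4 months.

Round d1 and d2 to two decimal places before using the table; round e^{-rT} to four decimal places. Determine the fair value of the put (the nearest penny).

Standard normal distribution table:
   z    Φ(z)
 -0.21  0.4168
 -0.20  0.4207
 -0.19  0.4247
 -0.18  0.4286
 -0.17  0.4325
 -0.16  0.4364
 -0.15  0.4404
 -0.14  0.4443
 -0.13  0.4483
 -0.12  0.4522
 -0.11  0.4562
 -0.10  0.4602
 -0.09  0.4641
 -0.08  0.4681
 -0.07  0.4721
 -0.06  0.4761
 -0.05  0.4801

£13.18

T = 0.3333;  σ√T = 0.1212
d₁ = [ln(330/331) + (0.057 + 0.21²/2)·0.3333] / 0.1212 = [-0.0030 + 0.0263] / 0.1212 = 0.1924 ≈ 0.19
d₂ = d₁ − σ√T = 0.1924 − 0.1212 = 0.0711 ≈ 0.07
e^(−rT) = e^(−0.057·0.3333) = 0.9812
N(−d₂) = N(-0.07) = 0.4721;  N(−d₁) = N(-0.19) = 0.4247
P = 331·0.9812·0.4721 − 330·0.4247 = 153.3273 − 140.1510 = 13.1763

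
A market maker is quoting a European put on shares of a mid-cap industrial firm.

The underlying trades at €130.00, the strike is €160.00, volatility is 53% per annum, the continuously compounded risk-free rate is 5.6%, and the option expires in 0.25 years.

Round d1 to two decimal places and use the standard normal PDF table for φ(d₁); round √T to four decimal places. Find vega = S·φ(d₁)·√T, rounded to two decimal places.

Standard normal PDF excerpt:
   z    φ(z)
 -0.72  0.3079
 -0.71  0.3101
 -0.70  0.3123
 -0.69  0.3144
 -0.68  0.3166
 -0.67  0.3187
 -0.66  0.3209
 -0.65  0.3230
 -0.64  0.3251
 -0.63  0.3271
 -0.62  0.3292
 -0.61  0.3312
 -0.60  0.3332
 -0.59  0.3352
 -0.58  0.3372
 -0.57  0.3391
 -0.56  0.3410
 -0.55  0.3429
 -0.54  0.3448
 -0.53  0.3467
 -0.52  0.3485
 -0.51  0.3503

21.66

σ√T = 0.53 × 0.5000 = 0.2650
d₁ = [ln(130/160) + (0.056 + 0.53²/2)·0.25] / 0.2650 = [-0.2076 + 0.0491] / 0.2650 = -0.5982 ⇒ -0.60
√T = √0.25 = 0.5000
φ(d₁) = φ(-0.60) = 0.3332
vega = S·φ(d₁)·√T = 130·0.3332·0.5000 = 21.6580
(Call and put vega coincide under Black-Scholes.)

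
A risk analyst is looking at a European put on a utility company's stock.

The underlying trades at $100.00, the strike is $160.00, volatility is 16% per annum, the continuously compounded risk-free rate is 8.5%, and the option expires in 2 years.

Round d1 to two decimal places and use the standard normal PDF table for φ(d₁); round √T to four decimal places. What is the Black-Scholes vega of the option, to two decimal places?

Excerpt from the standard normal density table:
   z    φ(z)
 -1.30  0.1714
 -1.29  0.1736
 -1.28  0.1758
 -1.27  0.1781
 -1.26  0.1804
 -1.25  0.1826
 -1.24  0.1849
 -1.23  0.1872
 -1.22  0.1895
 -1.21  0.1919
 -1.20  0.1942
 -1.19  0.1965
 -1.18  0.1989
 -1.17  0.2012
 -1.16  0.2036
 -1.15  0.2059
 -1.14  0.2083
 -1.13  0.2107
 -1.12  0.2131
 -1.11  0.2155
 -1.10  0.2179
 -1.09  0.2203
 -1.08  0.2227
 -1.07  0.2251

27.14

σ√T = 0.16·√2 = 0.2263
d₁ = [ln(100/160) + (0.085 + ½·0.16²)·2] / (σ√T) = (-0.4700 + 0.1956) / 0.2263 = -1.2127 → -1.21
√T = √2 = 1.4142
φ(d₁) = φ(-1.21) = 0.1919
vega = S·φ(d₁)·√T = 100·0.1919·1.4142 = 27.1385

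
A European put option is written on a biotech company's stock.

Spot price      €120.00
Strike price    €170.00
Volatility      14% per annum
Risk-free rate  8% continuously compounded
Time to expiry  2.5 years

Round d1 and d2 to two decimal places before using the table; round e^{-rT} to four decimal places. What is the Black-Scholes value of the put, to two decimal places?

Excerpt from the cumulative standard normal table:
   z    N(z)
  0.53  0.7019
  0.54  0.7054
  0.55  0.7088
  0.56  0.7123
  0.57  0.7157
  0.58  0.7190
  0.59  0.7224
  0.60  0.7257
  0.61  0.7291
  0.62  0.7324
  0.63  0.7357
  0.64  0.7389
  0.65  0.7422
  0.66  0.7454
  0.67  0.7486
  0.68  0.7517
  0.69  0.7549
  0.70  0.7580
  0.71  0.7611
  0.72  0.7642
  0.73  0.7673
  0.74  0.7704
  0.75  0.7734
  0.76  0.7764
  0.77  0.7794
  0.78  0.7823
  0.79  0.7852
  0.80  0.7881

€23.40

σ√T = 0.14·√2.5 = 0.2214
d₁ = [ln(120/170) + (0.08 + 0.14²/2)·2.5] / 0.2214 = [-0.3483 + 0.2245] / 0.2214 = -0.5593 ≈ -0.56
d₂ = d₁ − σ√T = -0.5593 − 0.2214 = -0.7807 ≈ -0.78
e^(−rT) = e^(−0.08·2.5) = 0.8187
N(−d₂) = N(0.78) = 0.7823;  N(−d₁) = N(0.56) = 0.7123
P = 170·0.8187·0.7823 − 120·0.7123 = 108.8797 − 85.4760 = 23.4037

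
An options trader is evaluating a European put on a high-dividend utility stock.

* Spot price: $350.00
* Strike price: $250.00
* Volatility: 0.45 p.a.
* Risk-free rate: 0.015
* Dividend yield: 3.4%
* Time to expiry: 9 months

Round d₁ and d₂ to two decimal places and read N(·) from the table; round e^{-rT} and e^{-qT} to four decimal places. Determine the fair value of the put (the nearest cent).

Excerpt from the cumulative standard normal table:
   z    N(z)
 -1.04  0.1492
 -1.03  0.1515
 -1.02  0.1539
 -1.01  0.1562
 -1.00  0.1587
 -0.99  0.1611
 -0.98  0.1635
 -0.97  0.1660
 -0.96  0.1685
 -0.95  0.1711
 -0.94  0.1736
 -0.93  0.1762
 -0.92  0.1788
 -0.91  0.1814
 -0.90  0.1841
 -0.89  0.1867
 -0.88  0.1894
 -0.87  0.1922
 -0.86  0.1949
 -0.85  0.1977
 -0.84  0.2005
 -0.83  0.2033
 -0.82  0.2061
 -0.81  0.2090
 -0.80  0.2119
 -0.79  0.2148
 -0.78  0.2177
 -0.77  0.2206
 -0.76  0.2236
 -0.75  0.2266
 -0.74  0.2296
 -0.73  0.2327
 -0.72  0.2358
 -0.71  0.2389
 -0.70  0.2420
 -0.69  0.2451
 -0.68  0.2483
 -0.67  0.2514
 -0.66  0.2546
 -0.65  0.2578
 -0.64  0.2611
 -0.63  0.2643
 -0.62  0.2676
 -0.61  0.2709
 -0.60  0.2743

$12.83

σ√T = 0.45·√0.75 = 0.3897
d₁ = [ln(350/250) + (0.015 − 0.034 + 0.45²/2)·0.75] / 0.3897 = [0.3365 + 0.0617] / 0.3897 = 1.0217 → 1.02
d₂ = d₁ − σ√T = 1.0217 − 0.3897 = 0.6320 → 0.63
exp(−qT) = exp(−0.034·0.75) = 0.9748;  exp(−rT) = exp(−0.015·0.75) = 0.9888
N(−d₂) = N(-0.63) = 0.2643;  N(−d₁) = N(-1.02) = 0.1539
P = 250·0.9888·0.2643 − 350·0.9748·0.1539 = 65.3350 − 52.5076 = 12.8274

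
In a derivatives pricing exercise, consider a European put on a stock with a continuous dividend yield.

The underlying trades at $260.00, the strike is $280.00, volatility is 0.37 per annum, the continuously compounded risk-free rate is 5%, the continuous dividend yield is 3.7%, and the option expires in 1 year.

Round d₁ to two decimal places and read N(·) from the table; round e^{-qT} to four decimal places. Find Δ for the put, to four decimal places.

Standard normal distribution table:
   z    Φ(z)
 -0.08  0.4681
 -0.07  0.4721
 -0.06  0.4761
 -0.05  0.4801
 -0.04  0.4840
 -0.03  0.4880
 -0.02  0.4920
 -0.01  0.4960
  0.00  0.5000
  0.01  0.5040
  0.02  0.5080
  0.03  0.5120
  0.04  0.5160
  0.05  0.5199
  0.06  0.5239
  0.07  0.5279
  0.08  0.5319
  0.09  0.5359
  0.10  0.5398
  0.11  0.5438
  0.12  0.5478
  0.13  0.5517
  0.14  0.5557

σ√T = 0.37·√1 = 0.3700
d₁ = [ln(260/280) + (0.05 − 0.037 + ½·0.37²)·1] / (σ√T) = (-0.0741 + 0.0814) / 0.3700 = 0.0198 ⇒ 0.02
N(d₁) = N(0.02) = 0.5080
Δ_put = e^(−qT)·(N(d₁) − 1) = 0.9637·(0.5080 − 1) = -0.4741

-0.4741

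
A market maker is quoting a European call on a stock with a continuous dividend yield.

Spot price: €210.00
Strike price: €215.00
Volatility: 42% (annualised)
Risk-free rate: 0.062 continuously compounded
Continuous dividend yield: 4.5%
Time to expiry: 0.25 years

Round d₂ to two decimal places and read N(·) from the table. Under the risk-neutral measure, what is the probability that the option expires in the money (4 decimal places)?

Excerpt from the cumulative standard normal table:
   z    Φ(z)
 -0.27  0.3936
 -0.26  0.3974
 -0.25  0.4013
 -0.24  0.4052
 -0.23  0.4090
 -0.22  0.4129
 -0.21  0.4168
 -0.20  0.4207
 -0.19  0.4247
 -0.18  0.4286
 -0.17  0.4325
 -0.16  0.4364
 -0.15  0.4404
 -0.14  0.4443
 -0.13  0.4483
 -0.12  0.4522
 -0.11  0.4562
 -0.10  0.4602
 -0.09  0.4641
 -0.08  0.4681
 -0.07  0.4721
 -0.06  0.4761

T = 0.25;  σ√T = 0.2100
ln(S/K) + (r − q + σ²/2)T = ln(210/215) + (0.062 − 0.045 + 0.42²/2)·0.25 = -0.0235 + 0.0263 = 0.0028
d₁ = 0.0028 / 0.2100 = 0.0132 which rounds to 0.01
d₂ = d₁ − σ√T = 0.0132 − 0.2100 = -0.1968 which rounds to -0.20
Risk-neutral Pr[S_T > K] = N(d₂) = N(-0.20) = 0.4207

0.4207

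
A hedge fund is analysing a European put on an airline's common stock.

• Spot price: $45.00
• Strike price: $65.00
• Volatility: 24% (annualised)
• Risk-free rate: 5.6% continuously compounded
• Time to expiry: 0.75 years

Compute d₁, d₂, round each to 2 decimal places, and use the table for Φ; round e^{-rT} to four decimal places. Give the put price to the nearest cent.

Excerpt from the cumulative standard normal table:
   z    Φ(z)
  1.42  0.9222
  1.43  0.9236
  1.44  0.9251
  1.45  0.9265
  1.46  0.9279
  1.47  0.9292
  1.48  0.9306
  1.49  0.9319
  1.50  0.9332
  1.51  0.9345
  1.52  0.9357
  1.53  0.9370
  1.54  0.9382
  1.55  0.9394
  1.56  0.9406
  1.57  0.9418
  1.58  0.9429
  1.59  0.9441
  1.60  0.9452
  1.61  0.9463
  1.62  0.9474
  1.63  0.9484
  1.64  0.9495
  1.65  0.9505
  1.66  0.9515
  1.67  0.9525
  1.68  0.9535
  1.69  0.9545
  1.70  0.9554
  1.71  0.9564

$17.61

σ√T = 0.24·√0.75 = 0.2078
d₁ = [ln(45/65) + (0.056 + 0.24²/2)·0.75] / 0.2078 = [-0.3677 + 0.0636] / 0.2078 = -1.4632 → -1.46
d₂ = d₁ − σ√T = -1.4632 − 0.2078 = -1.6711 → -1.67
exp(−rT) = exp(−0.056·0.75) = 0.9589
P = 65·0.9589·N(1.67) − 45·N(1.46) = 65·0.9589·0.9525 − 45·0.9279 = 59.3679 − 41.7555 = 17.6124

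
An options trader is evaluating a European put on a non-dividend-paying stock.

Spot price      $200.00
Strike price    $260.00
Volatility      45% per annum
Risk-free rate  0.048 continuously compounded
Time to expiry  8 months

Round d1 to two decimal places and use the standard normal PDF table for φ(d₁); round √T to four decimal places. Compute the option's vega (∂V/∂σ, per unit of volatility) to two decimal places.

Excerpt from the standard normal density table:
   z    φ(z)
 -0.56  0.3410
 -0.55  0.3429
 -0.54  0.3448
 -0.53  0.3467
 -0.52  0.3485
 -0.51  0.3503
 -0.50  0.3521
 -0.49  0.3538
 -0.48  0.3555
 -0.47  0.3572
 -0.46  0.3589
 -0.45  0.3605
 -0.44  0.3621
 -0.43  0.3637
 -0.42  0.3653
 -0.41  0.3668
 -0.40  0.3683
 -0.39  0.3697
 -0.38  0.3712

59.13

σ√T = 0.45 × 0.8165 = 0.3674
d₁ = [ln(200/260) + (0.048 + 0.45²/2)·0.6667] / 0.3674 = [-0.2624 + 0.0995] / 0.3674 = -0.4433 ⇒ -0.44
√T = √0.6667 = 0.8165
φ(d₁) = φ(-0.44) = 0.3621
vega = S·φ(d₁)·√T = 200·0.3621·0.8165 = 59.1309
(The call has the same vega.)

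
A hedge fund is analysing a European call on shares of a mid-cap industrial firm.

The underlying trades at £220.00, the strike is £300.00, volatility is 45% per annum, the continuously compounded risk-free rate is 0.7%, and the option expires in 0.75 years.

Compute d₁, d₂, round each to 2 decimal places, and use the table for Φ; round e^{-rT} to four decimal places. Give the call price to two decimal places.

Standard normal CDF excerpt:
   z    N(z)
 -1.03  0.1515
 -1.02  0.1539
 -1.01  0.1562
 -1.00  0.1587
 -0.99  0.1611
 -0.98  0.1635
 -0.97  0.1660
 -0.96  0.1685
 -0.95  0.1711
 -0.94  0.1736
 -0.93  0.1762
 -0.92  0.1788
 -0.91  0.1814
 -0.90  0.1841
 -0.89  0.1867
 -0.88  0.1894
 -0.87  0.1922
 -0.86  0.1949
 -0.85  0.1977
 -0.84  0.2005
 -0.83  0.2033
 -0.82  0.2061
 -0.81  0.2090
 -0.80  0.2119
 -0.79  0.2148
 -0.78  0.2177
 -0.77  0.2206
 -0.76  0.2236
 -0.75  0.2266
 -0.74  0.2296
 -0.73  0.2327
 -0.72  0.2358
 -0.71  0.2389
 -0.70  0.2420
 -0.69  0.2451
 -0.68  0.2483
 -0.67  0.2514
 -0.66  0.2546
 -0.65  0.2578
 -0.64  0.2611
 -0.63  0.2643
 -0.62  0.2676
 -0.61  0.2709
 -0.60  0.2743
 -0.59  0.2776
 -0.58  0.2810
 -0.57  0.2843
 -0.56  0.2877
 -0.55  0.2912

£12.28

σ√T = 0.45 × 0.8660 = 0.3897
d₁ = [ln(220/300) + (0.007 + ½·0.45²)·0.75] / (σ√T) = (-0.3102 + 0.0812) / 0.3897 = -0.5875 ≈ -0.59
d₂ = -0.5875 − 0.3897 = -0.9772 ≈ -0.98
e^(−rT) = e^(−0.007·0.75) = 0.9948
N(d₁) = N(-0.59) = 0.2776;  N(d₂) = N(-0.98) = 0.1635
C = 220·0.2776 − 300·0.9948·0.1635 = 61.0720 − 48.7949 = 12.2771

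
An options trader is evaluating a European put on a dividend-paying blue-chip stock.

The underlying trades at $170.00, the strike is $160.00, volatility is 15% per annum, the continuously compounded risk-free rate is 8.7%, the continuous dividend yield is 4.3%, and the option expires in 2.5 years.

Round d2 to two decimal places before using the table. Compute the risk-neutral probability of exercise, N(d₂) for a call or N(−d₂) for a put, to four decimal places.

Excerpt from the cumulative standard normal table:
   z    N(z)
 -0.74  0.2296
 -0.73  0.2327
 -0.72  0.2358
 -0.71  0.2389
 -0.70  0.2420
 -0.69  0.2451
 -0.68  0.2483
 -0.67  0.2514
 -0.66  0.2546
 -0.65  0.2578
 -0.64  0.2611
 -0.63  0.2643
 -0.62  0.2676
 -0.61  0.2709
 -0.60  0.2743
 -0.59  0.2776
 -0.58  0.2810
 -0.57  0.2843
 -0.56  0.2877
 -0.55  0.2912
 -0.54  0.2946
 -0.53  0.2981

σ√T = 0.15 × 1.5811 = 0.2372
ln(S/K) + (r − q + σ²/2)T = ln(170/160) + (0.087 − 0.043 + 0.15²/2)·2.5 = 0.0606 + 0.1381 = 0.1987
d₁ = 0.1987 / 0.2372 = 0.8380 which rounds to 0.84
d₂ = d₁ − σ√T = 0.8380 − 0.2372 = 0.6008 which rounds to 0.60
Risk-neutral Pr[S_T < K] = N(−d₂) = N(-0.60) = 0.2743

0.2743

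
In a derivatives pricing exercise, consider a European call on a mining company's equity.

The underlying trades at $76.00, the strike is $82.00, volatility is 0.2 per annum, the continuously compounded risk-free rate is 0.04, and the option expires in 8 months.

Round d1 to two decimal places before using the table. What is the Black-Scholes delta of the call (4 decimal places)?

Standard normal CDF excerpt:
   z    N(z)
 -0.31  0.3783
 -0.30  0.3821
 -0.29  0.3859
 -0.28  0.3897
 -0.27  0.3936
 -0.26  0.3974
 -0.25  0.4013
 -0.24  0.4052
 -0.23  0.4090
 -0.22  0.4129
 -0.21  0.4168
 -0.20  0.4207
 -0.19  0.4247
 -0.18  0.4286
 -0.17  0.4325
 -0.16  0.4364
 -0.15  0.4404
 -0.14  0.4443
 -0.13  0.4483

0.4129

T = 0.6667;  σ√T = 0.1633
d₁ = [ln(76/82) + (0.04 + 0.2²/2)·0.6667] / 0.1633 = [-0.0760 + 0.0400] / 0.1633 = -0.2204 which rounds to -0.22
N(d₁) = N(-0.22) = 0.4129
Δ_call = N(d₁) = 0.4129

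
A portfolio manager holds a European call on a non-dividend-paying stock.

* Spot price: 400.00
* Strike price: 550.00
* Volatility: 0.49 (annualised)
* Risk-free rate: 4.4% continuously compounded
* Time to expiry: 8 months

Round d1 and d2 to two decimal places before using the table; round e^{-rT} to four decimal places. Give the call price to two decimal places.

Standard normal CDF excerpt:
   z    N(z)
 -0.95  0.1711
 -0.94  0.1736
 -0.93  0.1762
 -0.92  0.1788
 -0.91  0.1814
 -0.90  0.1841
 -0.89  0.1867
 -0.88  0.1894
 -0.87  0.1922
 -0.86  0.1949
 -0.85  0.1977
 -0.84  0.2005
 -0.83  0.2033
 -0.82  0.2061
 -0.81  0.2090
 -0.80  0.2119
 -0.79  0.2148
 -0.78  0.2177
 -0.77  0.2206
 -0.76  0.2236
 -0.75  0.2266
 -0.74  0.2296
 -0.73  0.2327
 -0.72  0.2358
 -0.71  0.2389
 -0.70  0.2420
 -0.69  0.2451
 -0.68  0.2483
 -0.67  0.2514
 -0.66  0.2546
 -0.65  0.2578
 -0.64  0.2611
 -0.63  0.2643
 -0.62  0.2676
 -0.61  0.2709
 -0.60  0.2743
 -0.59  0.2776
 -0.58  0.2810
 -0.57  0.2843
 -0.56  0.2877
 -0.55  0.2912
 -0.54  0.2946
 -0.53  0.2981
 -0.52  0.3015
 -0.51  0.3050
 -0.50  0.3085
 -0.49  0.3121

25.10

σ√T = 0.49 × 0.8165 = 0.4001
d₁ = [ln(400/550) + (0.044 + ½·0.49²)·0.6667] / (σ√T) = (-0.3185 + 0.1094) / 0.4001 = -0.5226 which rounds to -0.52
d₂ = -0.5226 − 0.4001 = -0.9227 which rounds to -0.92
e^(−rT) = e^(−0.044·0.6667) = 0.9711
N(d₁) = N(-0.52) = 0.3015;  N(d₂) = N(-0.92) = 0.1788
C = 400·0.3015 − 550·0.9711·0.1788 = 120.6000 − 95.4980 = 25.1020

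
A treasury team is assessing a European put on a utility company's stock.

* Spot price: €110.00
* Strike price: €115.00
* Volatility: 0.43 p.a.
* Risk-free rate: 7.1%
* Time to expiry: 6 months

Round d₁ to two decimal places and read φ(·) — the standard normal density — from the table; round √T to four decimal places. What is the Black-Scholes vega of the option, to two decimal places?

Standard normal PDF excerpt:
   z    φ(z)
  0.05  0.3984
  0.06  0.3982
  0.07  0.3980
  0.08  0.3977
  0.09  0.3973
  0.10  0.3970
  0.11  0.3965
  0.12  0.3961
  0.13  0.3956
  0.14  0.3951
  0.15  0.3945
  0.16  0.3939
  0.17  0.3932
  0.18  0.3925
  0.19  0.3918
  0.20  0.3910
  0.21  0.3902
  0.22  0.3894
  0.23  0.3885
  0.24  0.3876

T = 0.5;  σ√T = 0.3041
d₁ = [ln(110/115) + (0.071 + 0.43²/2)·0.5] / 0.3041 = [-0.0445 + 0.0817] / 0.3041 = 0.1226 ≈ 0.12
√T = √0.5 = 0.7071
φ(d₁) = φ(0.12) = 0.3961
vega = S·φ(d₁)·√T = 110·0.3961·0.7071 = 30.8091

30.81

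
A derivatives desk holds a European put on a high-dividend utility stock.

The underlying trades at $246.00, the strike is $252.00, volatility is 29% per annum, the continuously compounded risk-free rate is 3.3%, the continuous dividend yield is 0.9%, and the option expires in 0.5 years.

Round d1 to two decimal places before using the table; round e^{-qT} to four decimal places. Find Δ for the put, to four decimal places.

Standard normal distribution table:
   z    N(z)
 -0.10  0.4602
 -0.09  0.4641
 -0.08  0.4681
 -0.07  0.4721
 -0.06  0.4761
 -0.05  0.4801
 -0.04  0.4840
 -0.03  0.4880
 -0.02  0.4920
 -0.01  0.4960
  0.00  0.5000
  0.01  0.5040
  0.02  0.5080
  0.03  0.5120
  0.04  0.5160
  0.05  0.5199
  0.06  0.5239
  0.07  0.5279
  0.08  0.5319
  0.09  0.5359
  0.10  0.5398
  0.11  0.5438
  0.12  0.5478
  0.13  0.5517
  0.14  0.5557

-0.4818

T = 0.5;  σ√T = 0.2051
d₁ = [ln(246/252) + (0.033 − 0.009 + 0.29²/2)·0.5] / 0.2051 = [-0.0241 + 0.0330] / 0.2051 = 0.0435 ≈ 0.04
N(d₁) = N(0.04) = 0.5160
Δ_put = exp(−qT)·(N(d₁) − 1) = 0.9955·(0.5160 − 1) = -0.4818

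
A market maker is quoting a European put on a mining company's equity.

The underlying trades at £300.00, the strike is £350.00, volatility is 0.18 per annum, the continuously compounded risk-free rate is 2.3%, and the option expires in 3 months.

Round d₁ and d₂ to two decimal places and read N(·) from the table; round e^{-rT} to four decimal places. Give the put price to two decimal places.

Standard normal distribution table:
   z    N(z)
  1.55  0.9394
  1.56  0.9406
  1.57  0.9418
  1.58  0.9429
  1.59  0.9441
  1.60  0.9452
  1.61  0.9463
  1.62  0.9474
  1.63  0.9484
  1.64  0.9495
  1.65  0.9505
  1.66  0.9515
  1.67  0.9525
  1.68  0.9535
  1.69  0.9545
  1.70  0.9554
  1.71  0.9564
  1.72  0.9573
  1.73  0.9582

£48.61

T = 0.25;  σ√T = 0.0900
d₁ = [ln(300/350) + (0.023 + 0.18²/2)·0.25] / 0.0900 = [-0.1542 + 0.0098] / 0.0900 = -1.6039 → -1.60
d₂ = d₁ − σ√T = -1.6039 − 0.0900 = -1.6939 → -1.69
exp(−rT) = exp(−0.023·0.25) = 0.9943
P = 350·0.9943·N(1.69) − 300·N(1.60) = 350·0.9943·0.9545 − 300·0.9452 = 332.1708 − 283.5600 = 48.6108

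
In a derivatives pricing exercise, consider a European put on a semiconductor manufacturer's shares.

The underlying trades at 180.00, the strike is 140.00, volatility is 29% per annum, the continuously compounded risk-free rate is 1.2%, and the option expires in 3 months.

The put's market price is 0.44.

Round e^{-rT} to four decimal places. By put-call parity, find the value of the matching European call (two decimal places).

exp(−rT) = exp(−0.012·0.25) = 0.9970
Put-call parity: C − P = S − K·e^(−rT) = 180 − 140·0.9970 = 180 − 139.5800 = 40.4200
C = P + (C − P) = 0.44 + (40.4200) = 40.8600

40.86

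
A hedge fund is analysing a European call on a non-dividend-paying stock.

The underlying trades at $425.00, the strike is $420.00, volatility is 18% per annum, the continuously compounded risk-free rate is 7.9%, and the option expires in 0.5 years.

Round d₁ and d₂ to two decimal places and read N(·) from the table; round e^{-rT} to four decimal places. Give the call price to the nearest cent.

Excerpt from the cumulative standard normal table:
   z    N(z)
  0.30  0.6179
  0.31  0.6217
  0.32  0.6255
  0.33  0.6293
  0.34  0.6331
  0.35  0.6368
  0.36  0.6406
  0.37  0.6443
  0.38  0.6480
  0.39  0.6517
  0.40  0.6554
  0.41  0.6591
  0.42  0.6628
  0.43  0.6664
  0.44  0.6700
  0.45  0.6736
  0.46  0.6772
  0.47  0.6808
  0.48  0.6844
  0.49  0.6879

$33.73

σ√T = 0.18 × 0.7071 = 0.1273
d₁ = [ln(425/420) + (0.079 + 0.18²/2)·0.5] / 0.1273 = [0.0118 + 0.0476] / 0.1273 = 0.4670 which rounds to 0.47
d₂ = d₁ − σ√T = 0.4670 − 0.1273 = 0.3397 which rounds to 0.34
exp(−rT) = exp(−0.079·0.5) = 0.9613
C = 425·N(0.47) − 420·0.9613·N(0.34) = 425·0.6808 − 420·0.9613·0.6331 = 289.3400 − 255.6116 = 33.7284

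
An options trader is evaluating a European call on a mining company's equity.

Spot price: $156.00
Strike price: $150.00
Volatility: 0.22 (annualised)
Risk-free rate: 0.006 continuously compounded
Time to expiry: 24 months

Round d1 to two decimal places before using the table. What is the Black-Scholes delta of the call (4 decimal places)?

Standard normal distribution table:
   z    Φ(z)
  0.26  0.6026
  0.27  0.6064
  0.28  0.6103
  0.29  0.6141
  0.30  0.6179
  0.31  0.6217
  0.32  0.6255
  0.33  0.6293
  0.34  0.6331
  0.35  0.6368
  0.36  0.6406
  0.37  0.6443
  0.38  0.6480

T = 2;  σ√T = 0.3111
d₁ = [ln(156/150) + (0.006 + 0.22²/2)·2] / 0.3111 = [0.0392 + 0.0604] / 0.3111 = 0.3202 → 0.32
N(d₁) = N(0.32) = 0.6255
Δ_call = N(d₁) = 0.6255

0.6255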